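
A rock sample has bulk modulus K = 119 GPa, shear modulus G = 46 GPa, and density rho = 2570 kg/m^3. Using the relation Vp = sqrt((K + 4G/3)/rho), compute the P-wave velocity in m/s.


First compute the effective modulus:
K + 4G/3 = 119e9 + 4*46e9/3 = 180333333333.33 Pa
Then divide by density:
180333333333.33 / 2570 = 70168612.192 Pa/(kg/m^3)
Take the square root:
Vp = sqrt(70168612.192) = 8376.67 m/s

8376.67


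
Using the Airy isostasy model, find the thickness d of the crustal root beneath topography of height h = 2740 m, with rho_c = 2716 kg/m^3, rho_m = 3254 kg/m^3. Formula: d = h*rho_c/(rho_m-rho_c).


rho_m - rho_c = 3254 - 2716 = 538
d = 2740 * 2716 / 538
= 7441840 / 538
= 13832.42 m

13832.42


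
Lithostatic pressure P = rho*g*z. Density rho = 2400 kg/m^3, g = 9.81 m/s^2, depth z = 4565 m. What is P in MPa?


P = rho * g * z / 1e6
= 2400 * 9.81 * 4565 / 1e6
= 107478360.0 / 1e6
= 107.4784 MPa

107.4784


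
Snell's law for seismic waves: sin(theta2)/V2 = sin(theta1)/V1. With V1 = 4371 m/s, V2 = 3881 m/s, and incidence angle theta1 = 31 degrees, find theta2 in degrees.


sin(theta1) = sin(31 deg) = 0.515038
sin(theta2) = V2/V1 * sin(theta1) = 3881/4371 * 0.515038 = 0.457301
theta2 = arcsin(0.457301) = 27.2131 degrees

27.2131


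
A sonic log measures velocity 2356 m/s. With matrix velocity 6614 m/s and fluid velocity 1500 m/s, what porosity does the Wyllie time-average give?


1/V - 1/Vm = 1/2356 - 1/6614 = 0.00027325
1/Vf - 1/Vm = 1/1500 - 1/6614 = 0.00051547
phi = 0.00027325 / 0.00051547 = 0.5301

0.5301


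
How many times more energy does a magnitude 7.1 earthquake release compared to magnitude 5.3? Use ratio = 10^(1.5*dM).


M2 - M1 = 7.1 - 5.3 = 1.8
1.5 * 1.8 = 2.7
ratio = 10^2.7 = 501.19

501.19


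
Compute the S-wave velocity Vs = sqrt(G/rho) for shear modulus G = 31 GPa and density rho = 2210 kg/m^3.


Convert G to Pa: G = 31e9 Pa
Compute G/rho = 31e9 / 2210 = 14027149.3213
Vs = sqrt(14027149.3213) = 3745.28 m/s

3745.28


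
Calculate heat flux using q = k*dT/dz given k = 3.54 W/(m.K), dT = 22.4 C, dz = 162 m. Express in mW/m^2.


q = k * dT / dz * 1000
= 3.54 * 22.4 / 162 * 1000
= 0.489481 * 1000
= 489.4815 mW/m^2

489.4815


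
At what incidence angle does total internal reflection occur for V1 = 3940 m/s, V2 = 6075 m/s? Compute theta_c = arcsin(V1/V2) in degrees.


V1/V2 = 3940/6075 = 0.64856
theta_c = arcsin(0.64856) = 40.4331 degrees

40.4331


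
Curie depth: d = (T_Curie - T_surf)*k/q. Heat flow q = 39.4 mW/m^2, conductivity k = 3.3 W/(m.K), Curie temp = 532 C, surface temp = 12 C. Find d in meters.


T_Curie - T_surf = 532 - 12 = 520 C
Convert q to W/m^2: 39.4 mW/m^2 = 0.0394 W/m^2
d = 520 * 3.3 / 0.0394 = 43553.3 m

43553.3


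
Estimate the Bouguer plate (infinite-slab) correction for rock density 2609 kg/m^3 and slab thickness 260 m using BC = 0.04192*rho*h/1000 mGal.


BC = 0.04192 * rho * h / 1000
= 0.04192 * 2609 * 260 / 1000
= 28.436 mGal

28.436


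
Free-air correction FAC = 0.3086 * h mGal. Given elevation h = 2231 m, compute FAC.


FAC = 0.3086 * h
= 0.3086 * 2231
= 688.4866 mGal

688.4866


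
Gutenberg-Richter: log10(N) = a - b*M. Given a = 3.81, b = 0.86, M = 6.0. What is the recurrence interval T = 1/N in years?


log10(N) = 3.81 - 0.86*6.0 = -1.35
N = 10^-1.35 = 0.044668
T = 1/N = 1/0.044668 = 22.3872 years

22.3872


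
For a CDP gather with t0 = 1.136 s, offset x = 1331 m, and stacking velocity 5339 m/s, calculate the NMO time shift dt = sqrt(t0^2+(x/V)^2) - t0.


x/Vnmo = 1331/5339 = 0.249298
(x/Vnmo)^2 = 0.062149
t0^2 = 1.290496
sqrt(1.290496 + 0.062149) = 1.163033
dt = 1.163033 - 1.136 = 0.027033

0.027033


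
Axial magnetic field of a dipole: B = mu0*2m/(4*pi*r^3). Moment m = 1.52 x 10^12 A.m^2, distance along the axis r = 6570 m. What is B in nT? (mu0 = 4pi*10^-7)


m = 1.52 x 10^12 = 1520000000000 A.m^2
2m = 3040000000000 A.m^2
r^3 = 6570^3 = 283593393000
B = (4pi*10^-7) * 3040000000000 / (4*pi * 283593393000) * 1e9
= 3820176.666765 / 3563739680221.61 * 1e9
= 1071.9573 nT

1071.9573


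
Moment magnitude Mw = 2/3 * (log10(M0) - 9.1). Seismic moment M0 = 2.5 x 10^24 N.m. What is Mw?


log10(M0) = log10(2.5 x 10^24) = 24.3979
Mw = 2/3 * (24.3979 - 9.1)
= 2/3 * 15.2979
= 10.2

10.2


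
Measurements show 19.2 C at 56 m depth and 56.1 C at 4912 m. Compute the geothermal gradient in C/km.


dT = 56.1 - 19.2 = 36.9 C
dz = 4912 - 56 = 4856 m
gradient = dT/dz * 1000 = 36.9/4856 * 1000 = 7.5988 C/km

7.5988


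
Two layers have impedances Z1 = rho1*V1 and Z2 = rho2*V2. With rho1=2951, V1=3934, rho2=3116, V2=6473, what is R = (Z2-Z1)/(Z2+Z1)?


Z1 = 2951 * 3934 = 11609234
Z2 = 3116 * 6473 = 20169868
R = (20169868 - 11609234) / (20169868 + 11609234) = 8560634 / 31779102 = 0.2694

0.2694


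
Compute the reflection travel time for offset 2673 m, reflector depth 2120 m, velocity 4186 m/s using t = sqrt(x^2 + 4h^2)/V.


x^2 + 4h^2 = 2673^2 + 4*2120^2 = 7144929 + 17977600 = 25122529
sqrt(25122529) = 5012.2379
t = 5012.2379 / 4186 = 1.1974 s

1.1974


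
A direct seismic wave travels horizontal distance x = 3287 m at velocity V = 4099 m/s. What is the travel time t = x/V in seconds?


t = x / V
= 3287 / 4099
= 0.8019 s

0.8019


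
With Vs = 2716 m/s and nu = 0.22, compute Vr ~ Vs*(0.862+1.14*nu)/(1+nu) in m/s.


Numerator factor = 0.862 + 1.14*0.22 = 1.1128
Denominator = 1 + 0.22 = 1.22
Vr = 2716 * 1.1128 / 1.22 = 2477.35 m/s

2477.35


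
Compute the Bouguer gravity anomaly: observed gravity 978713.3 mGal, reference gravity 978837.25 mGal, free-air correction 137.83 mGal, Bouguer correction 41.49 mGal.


BA = g_obs - g_ref + FAC - BC
= 978713.3 - 978837.25 + 137.83 - 41.49
= -27.61 mGal

-27.61


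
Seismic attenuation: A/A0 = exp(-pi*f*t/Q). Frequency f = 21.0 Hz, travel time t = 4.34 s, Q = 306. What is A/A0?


pi*f*t/Q = pi*21.0*4.34/306 = 0.935702
A/A0 = exp(-0.935702) = 0.39231

0.39231


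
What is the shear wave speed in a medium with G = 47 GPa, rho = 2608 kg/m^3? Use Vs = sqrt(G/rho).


Convert G to Pa: G = 47e9 Pa
Compute G/rho = 47e9 / 2608 = 18021472.3926
Vs = sqrt(18021472.3926) = 4245.17 m/s

4245.17


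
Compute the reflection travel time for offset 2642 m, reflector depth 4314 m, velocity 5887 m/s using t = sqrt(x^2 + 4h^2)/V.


x^2 + 4h^2 = 2642^2 + 4*4314^2 = 6980164 + 74442384 = 81422548
sqrt(81422548) = 9023.4444
t = 9023.4444 / 5887 = 1.5328 s

1.5328


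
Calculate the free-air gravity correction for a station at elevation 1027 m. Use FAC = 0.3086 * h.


FAC = 0.3086 * h
= 0.3086 * 1027
= 316.9322 mGal

316.9322


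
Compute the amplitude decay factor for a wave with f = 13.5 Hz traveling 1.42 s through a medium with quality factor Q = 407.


pi*f*t/Q = pi*13.5*1.42/407 = 0.147971
A/A0 = exp(-0.147971) = 0.862456

0.862456


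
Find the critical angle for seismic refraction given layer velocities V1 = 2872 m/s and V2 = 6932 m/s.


V1/V2 = 2872/6932 = 0.41431
theta_c = arcsin(0.41431) = 24.4759 degrees

24.4759


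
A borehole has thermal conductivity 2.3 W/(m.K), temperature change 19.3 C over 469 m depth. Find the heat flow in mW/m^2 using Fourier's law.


q = k * dT / dz * 1000
= 2.3 * 19.3 / 469 * 1000
= 0.094648 * 1000
= 94.6482 mW/m^2

94.6482


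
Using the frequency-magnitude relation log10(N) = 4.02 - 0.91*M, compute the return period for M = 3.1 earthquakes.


log10(N) = 4.02 - 0.91*3.1 = 1.199
N = 10^1.199 = 15.81248
T = 1/N = 1/15.81248 = 0.0632 years

0.0632


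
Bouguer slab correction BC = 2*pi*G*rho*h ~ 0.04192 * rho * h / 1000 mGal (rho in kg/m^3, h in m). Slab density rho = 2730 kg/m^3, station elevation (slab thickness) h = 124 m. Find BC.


BC = 0.04192 * rho * h / 1000
= 0.04192 * 2730 * 124 / 1000
= 14.1908 mGal

14.1908


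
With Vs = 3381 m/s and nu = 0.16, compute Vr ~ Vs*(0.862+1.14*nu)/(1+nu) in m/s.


Numerator factor = 0.862 + 1.14*0.16 = 1.0444
Denominator = 1 + 0.16 = 1.16
Vr = 3381 * 1.0444 / 1.16 = 3044.07 m/s

3044.07


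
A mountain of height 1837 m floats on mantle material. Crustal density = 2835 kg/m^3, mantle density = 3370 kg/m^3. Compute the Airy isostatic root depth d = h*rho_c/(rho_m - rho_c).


rho_m - rho_c = 3370 - 2835 = 535
d = 1837 * 2835 / 535
= 5207895 / 535
= 9734.38 m

9734.38


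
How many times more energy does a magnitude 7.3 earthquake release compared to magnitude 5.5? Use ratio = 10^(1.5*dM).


M2 - M1 = 7.3 - 5.5 = 1.8
1.5 * 1.8 = 2.7
ratio = 10^2.7 = 501.19

501.19


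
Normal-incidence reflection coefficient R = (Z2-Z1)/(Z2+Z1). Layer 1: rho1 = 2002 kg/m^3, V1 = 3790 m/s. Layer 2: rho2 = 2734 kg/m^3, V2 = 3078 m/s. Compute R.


Z1 = 2002 * 3790 = 7587580
Z2 = 2734 * 3078 = 8415252
R = (8415252 - 7587580) / (8415252 + 7587580) = 827672 / 16002832 = 0.0517

0.0517


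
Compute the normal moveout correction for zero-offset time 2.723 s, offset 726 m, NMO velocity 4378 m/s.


x/Vnmo = 726/4378 = 0.165829
(x/Vnmo)^2 = 0.027499
t0^2 = 7.414729
sqrt(7.414729 + 0.027499) = 2.728045
dt = 2.728045 - 2.723 = 0.005045

0.005045


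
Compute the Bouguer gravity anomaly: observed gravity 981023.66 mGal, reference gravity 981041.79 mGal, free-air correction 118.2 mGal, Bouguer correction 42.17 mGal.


BA = g_obs - g_ref + FAC - BC
= 981023.66 - 981041.79 + 118.2 - 42.17
= 57.9 mGal

57.9


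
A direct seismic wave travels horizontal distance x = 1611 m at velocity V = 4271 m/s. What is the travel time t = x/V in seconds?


t = x / V
= 1611 / 4271
= 0.3772 s

0.3772


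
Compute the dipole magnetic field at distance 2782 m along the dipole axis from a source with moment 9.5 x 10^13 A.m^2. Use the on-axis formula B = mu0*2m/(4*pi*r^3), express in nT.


m = 9.5 x 10^13 = 95000000000000 A.m^2
2m = 190000000000000 A.m^2
r^3 = 2782^3 = 21531355768
B = (4pi*10^-7) * 190000000000000 / (4*pi * 21531355768) * 1e9
= 238761041.672824 / 270570996410.31 * 1e9
= 882433.9816 nT

882433.9816


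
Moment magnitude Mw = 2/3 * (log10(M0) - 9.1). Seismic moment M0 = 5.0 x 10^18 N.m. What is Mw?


log10(M0) = log10(5.0 x 10^18) = 18.699
Mw = 2/3 * (18.699 - 9.1)
= 2/3 * 9.599
= 6.4

6.4


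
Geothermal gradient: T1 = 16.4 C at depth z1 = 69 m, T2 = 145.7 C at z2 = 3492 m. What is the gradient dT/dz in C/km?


dT = 145.7 - 16.4 = 129.3 C
dz = 3492 - 69 = 3423 m
gradient = dT/dz * 1000 = 129.3/3423 * 1000 = 37.7739 C/km

37.7739


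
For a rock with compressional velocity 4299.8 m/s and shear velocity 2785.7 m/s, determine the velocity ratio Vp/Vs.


Vp/Vs = 4299.8 / 2785.7
= 1.5435

1.5435


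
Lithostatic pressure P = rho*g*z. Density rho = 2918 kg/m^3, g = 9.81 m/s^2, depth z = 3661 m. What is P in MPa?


P = rho * g * z / 1e6
= 2918 * 9.81 * 3661 / 1e6
= 104798248.38 / 1e6
= 104.7982 MPa

104.7982


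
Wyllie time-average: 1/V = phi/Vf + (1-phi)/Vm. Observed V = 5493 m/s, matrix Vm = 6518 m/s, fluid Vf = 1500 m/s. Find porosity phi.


1/V - 1/Vm = 1/5493 - 1/6518 = 2.863e-05
1/Vf - 1/Vm = 1/1500 - 1/6518 = 0.00051325
phi = 2.863e-05 / 0.00051325 = 0.0558

0.0558


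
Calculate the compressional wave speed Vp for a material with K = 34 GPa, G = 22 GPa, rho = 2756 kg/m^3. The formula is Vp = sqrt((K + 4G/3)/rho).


First compute the effective modulus:
K + 4G/3 = 34e9 + 4*22e9/3 = 63333333333.33 Pa
Then divide by density:
63333333333.33 / 2756 = 22980164.4896 Pa/(kg/m^3)
Take the square root:
Vp = sqrt(22980164.4896) = 4793.76 m/s

4793.76


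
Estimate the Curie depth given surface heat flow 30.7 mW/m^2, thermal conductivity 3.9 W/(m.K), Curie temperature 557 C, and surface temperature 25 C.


T_Curie - T_surf = 557 - 25 = 532 C
Convert q to W/m^2: 30.7 mW/m^2 = 0.0307 W/m^2
d = 532 * 3.9 / 0.0307 = 67583.06 m

67583.06


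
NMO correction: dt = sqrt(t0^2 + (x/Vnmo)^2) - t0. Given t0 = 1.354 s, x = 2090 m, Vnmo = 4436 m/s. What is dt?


x/Vnmo = 2090/4436 = 0.471145
(x/Vnmo)^2 = 0.221978
t0^2 = 1.833316
sqrt(1.833316 + 0.221978) = 1.43363
dt = 1.43363 - 1.354 = 0.07963

0.07963


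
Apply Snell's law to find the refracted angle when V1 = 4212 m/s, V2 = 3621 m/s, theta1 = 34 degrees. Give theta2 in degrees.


sin(theta1) = sin(34 deg) = 0.559193
sin(theta2) = V2/V1 * sin(theta1) = 3621/4212 * 0.559193 = 0.480731
theta2 = arcsin(0.480731) = 28.7331 degrees

28.7331


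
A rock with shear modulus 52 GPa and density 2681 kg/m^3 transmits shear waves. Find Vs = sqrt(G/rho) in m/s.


Convert G to Pa: G = 52e9 Pa
Compute G/rho = 52e9 / 2681 = 19395747.8553
Vs = sqrt(19395747.8553) = 4404.06 m/s

4404.06


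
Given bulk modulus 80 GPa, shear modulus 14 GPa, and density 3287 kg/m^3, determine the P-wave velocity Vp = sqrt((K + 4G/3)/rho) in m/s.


First compute the effective modulus:
K + 4G/3 = 80e9 + 4*14e9/3 = 98666666666.67 Pa
Then divide by density:
98666666666.67 / 3287 = 30017239.6309 Pa/(kg/m^3)
Take the square root:
Vp = sqrt(30017239.6309) = 5478.8 m/s

5478.8


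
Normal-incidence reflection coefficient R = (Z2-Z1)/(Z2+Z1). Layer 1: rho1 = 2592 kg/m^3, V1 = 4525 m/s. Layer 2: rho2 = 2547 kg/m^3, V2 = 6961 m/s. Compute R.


Z1 = 2592 * 4525 = 11728800
Z2 = 2547 * 6961 = 17729667
R = (17729667 - 11728800) / (17729667 + 11728800) = 6000867 / 29458467 = 0.2037

0.2037


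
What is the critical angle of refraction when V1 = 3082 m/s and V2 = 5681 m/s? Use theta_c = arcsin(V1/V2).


V1/V2 = 3082/5681 = 0.54251
theta_c = arcsin(0.54251) = 32.8547 degrees

32.8547


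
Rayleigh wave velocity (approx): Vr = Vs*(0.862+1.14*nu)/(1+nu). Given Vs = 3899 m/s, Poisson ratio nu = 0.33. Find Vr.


Numerator factor = 0.862 + 1.14*0.33 = 1.2382
Denominator = 1 + 0.33 = 1.33
Vr = 3899 * 1.2382 / 1.33 = 3629.88 m/s

3629.88


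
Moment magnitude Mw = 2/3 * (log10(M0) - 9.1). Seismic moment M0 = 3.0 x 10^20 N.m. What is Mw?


log10(M0) = log10(3.0 x 10^20) = 20.4771
Mw = 2/3 * (20.4771 - 9.1)
= 2/3 * 11.3771
= 7.58

7.58


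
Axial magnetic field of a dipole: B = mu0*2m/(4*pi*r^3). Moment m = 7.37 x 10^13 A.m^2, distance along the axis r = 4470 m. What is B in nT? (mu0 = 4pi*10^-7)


m = 7.37 x 10^13 = 73700000000000 A.m^2
2m = 147400000000000 A.m^2
r^3 = 4470^3 = 89314623000
B = (4pi*10^-7) * 147400000000000 / (4*pi * 89314623000) * 1e9
= 185228302.855654 / 1122360653899.77 * 1e9
= 165034.5655 nT

165034.5655


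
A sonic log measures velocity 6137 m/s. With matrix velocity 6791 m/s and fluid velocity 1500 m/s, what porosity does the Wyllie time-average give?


1/V - 1/Vm = 1/6137 - 1/6791 = 1.569e-05
1/Vf - 1/Vm = 1/1500 - 1/6791 = 0.00051941
phi = 1.569e-05 / 0.00051941 = 0.0302

0.0302


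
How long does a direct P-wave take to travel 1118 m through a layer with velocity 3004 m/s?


t = x / V
= 1118 / 3004
= 0.3722 s

0.3722


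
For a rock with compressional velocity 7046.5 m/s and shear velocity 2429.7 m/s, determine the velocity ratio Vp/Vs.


Vp/Vs = 7046.5 / 2429.7
= 2.9002

2.9002


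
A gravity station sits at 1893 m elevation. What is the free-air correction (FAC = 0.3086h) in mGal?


FAC = 0.3086 * h
= 0.3086 * 1893
= 584.1798 mGal

584.1798


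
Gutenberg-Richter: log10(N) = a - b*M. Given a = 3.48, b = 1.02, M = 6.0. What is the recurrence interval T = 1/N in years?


log10(N) = 3.48 - 1.02*6.0 = -2.64
N = 10^-2.64 = 0.002291
T = 1/N = 1/0.002291 = 436.5158 years

436.5158


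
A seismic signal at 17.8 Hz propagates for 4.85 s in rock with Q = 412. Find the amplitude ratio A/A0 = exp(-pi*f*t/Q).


pi*f*t/Q = pi*17.8*4.85/412 = 0.658286
A/A0 = exp(-0.658286) = 0.517738

0.517738


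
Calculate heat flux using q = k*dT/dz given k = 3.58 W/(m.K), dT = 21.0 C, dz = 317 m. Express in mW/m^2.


q = k * dT / dz * 1000
= 3.58 * 21.0 / 317 * 1000
= 0.237161 * 1000
= 237.1609 mW/m^2

237.1609


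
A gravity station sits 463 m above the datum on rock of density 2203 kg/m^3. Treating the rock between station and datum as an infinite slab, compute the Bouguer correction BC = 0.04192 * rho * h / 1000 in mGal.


BC = 0.04192 * rho * h / 1000
= 0.04192 * 2203 * 463 / 1000
= 42.7579 mGal

42.7579


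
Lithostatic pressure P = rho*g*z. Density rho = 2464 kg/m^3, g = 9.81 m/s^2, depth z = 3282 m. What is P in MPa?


P = rho * g * z / 1e6
= 2464 * 9.81 * 3282 / 1e6
= 79331978.88 / 1e6
= 79.332 MPa

79.332


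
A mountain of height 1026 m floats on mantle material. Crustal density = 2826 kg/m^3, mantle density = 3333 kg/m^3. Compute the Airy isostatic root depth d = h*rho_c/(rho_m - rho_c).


rho_m - rho_c = 3333 - 2826 = 507
d = 1026 * 2826 / 507
= 2899476 / 507
= 5718.89 m

5718.89


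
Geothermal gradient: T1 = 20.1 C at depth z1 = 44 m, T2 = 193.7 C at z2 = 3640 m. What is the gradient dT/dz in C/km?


dT = 193.7 - 20.1 = 173.6 C
dz = 3640 - 44 = 3596 m
gradient = dT/dz * 1000 = 173.6/3596 * 1000 = 48.2759 C/km

48.2759


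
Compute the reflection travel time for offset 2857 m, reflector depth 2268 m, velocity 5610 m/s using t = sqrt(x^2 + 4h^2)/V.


x^2 + 4h^2 = 2857^2 + 4*2268^2 = 8162449 + 20575296 = 28737745
sqrt(28737745) = 5360.7597
t = 5360.7597 / 5610 = 0.9556 s

0.9556


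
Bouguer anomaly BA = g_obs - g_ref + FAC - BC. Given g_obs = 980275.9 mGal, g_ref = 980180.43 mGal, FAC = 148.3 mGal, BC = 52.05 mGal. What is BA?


BA = g_obs - g_ref + FAC - BC
= 980275.9 - 980180.43 + 148.3 - 52.05
= 191.72 mGal

191.72


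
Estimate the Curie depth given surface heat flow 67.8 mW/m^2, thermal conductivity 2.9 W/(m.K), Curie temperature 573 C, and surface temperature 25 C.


T_Curie - T_surf = 573 - 25 = 548 C
Convert q to W/m^2: 67.8 mW/m^2 = 0.0678 W/m^2
d = 548 * 2.9 / 0.0678 = 23439.53 m

23439.53


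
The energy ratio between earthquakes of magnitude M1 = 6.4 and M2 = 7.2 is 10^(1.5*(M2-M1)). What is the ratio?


M2 - M1 = 7.2 - 6.4 = 0.8
1.5 * 0.8 = 1.2
ratio = 10^1.2 = 15.85

15.85


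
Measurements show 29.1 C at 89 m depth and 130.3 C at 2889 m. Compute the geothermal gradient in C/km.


dT = 130.3 - 29.1 = 101.2 C
dz = 2889 - 89 = 2800 m
gradient = dT/dz * 1000 = 101.2/2800 * 1000 = 36.1429 C/km

36.1429


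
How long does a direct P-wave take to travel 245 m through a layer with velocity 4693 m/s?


t = x / V
= 245 / 4693
= 0.0522 s

0.0522


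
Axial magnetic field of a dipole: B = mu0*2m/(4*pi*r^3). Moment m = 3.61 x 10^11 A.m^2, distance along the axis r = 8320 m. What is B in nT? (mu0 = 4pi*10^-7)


m = 3.61 x 10^11 = 361000000000 A.m^2
2m = 722000000000 A.m^2
r^3 = 8320^3 = 575930368000
B = (4pi*10^-7) * 722000000000 / (4*pi * 575930368000) * 1e9
= 907291.958357 / 7237354452352.26 * 1e9
= 125.3624 nT

125.3624


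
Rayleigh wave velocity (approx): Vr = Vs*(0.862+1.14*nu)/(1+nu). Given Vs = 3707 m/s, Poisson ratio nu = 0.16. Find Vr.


Numerator factor = 0.862 + 1.14*0.16 = 1.0444
Denominator = 1 + 0.16 = 1.16
Vr = 3707 * 1.0444 / 1.16 = 3337.58 m/s

3337.58


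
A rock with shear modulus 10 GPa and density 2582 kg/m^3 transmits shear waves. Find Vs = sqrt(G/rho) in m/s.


Convert G to Pa: G = 10e9 Pa
Compute G/rho = 10e9 / 2582 = 3872966.6925
Vs = sqrt(3872966.6925) = 1967.99 m/s

1967.99


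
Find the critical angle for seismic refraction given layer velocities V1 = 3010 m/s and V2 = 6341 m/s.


V1/V2 = 3010/6341 = 0.474689
theta_c = arcsin(0.474689) = 28.3391 degrees

28.3391


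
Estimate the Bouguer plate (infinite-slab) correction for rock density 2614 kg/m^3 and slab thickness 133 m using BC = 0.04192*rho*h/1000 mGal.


BC = 0.04192 * rho * h / 1000
= 0.04192 * 2614 * 133 / 1000
= 14.574 mGal

14.574


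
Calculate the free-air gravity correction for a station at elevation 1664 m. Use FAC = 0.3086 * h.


FAC = 0.3086 * h
= 0.3086 * 1664
= 513.5104 mGal

513.5104


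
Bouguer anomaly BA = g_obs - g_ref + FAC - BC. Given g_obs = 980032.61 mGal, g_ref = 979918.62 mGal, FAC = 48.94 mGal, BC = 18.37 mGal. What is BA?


BA = g_obs - g_ref + FAC - BC
= 980032.61 - 979918.62 + 48.94 - 18.37
= 144.56 mGal

144.56


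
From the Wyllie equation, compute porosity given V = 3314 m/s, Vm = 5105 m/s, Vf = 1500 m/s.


1/V - 1/Vm = 1/3314 - 1/5105 = 0.00010586
1/Vf - 1/Vm = 1/1500 - 1/5105 = 0.00047078
phi = 0.00010586 / 0.00047078 = 0.2249

0.2249


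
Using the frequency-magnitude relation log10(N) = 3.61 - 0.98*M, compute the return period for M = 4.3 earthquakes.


log10(N) = 3.61 - 0.98*4.3 = -0.604
N = 10^-0.604 = 0.248886
T = 1/N = 1/0.248886 = 4.0179 years

4.0179


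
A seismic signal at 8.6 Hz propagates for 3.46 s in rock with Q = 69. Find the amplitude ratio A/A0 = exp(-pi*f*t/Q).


pi*f*t/Q = pi*8.6*3.46/69 = 1.3548
A/A0 = exp(-1.3548) = 0.257999

0.257999


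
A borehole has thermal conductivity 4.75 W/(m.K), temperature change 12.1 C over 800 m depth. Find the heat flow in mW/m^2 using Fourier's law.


q = k * dT / dz * 1000
= 4.75 * 12.1 / 800 * 1000
= 0.071844 * 1000
= 71.8438 mW/m^2

71.8438


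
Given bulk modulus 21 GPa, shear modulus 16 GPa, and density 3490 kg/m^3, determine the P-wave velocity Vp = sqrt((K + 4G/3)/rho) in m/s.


First compute the effective modulus:
K + 4G/3 = 21e9 + 4*16e9/3 = 42333333333.33 Pa
Then divide by density:
42333333333.33 / 3490 = 12129894.9379 Pa/(kg/m^3)
Take the square root:
Vp = sqrt(12129894.9379) = 3482.8 m/s

3482.8


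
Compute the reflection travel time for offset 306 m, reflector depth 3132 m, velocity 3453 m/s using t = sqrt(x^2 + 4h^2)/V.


x^2 + 4h^2 = 306^2 + 4*3132^2 = 93636 + 39237696 = 39331332
sqrt(39331332) = 6271.4697
t = 6271.4697 / 3453 = 1.8162 s

1.8162


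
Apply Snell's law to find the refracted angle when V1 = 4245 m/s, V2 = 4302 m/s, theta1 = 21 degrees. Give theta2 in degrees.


sin(theta1) = sin(21 deg) = 0.358368
sin(theta2) = V2/V1 * sin(theta1) = 4302/4245 * 0.358368 = 0.36318
theta2 = arcsin(0.36318) = 21.2956 degrees

21.2956


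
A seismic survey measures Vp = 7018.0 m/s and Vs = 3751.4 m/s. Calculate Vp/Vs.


Vp/Vs = 7018.0 / 3751.4
= 1.8708

1.8708


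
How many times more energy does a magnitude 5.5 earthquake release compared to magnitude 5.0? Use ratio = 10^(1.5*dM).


M2 - M1 = 5.5 - 5.0 = 0.5
1.5 * 0.5 = 0.75
ratio = 10^0.75 = 5.62

5.62


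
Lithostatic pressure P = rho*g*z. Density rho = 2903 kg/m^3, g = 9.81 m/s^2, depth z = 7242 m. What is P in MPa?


P = rho * g * z / 1e6
= 2903 * 9.81 * 7242 / 1e6
= 206240790.06 / 1e6
= 206.2408 MPa

206.2408


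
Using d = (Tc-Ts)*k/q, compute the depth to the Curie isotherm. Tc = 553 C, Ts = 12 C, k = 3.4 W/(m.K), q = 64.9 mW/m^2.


T_Curie - T_surf = 553 - 12 = 541 C
Convert q to W/m^2: 64.9 mW/m^2 = 0.0649 W/m^2
d = 541 * 3.4 / 0.0649 = 28342.06 m

28342.06


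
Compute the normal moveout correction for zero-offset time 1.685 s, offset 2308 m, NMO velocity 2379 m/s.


x/Vnmo = 2308/2379 = 0.970156
(x/Vnmo)^2 = 0.941202
t0^2 = 2.839225
sqrt(2.839225 + 0.941202) = 1.944332
dt = 1.944332 - 1.685 = 0.259332

0.259332


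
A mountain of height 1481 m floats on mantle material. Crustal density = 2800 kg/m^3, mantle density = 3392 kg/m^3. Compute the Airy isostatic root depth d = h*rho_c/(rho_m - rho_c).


rho_m - rho_c = 3392 - 2800 = 592
d = 1481 * 2800 / 592
= 4146800 / 592
= 7004.73 m

7004.73


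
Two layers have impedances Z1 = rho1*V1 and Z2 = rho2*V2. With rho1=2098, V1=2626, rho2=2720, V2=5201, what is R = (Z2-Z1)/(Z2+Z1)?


Z1 = 2098 * 2626 = 5509348
Z2 = 2720 * 5201 = 14146720
R = (14146720 - 5509348) / (14146720 + 5509348) = 8637372 / 19656068 = 0.4394

0.4394


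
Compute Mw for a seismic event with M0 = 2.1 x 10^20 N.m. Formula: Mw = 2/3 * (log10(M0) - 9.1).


log10(M0) = log10(2.1 x 10^20) = 20.3222
Mw = 2/3 * (20.3222 - 9.1)
= 2/3 * 11.2222
= 7.48

7.48


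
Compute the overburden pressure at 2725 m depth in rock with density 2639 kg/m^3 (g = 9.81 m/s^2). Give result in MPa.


P = rho * g * z / 1e6
= 2639 * 9.81 * 2725 / 1e6
= 70546407.75 / 1e6
= 70.5464 MPa

70.5464


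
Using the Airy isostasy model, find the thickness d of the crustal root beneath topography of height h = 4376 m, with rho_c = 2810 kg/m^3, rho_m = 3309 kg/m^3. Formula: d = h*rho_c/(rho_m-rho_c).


rho_m - rho_c = 3309 - 2810 = 499
d = 4376 * 2810 / 499
= 12296560 / 499
= 24642.4 m

24642.4


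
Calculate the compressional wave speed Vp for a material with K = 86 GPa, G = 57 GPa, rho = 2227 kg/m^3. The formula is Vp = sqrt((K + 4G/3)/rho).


First compute the effective modulus:
K + 4G/3 = 86e9 + 4*57e9/3 = 162000000000.0 Pa
Then divide by density:
162000000000.0 / 2227 = 72743601.2573 Pa/(kg/m^3)
Take the square root:
Vp = sqrt(72743601.2573) = 8528.99 m/s

8528.99


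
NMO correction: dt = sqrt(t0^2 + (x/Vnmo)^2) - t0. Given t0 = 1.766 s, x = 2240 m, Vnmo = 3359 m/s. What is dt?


x/Vnmo = 2240/3359 = 0.666865
(x/Vnmo)^2 = 0.444709
t0^2 = 3.118756
sqrt(3.118756 + 0.444709) = 1.887714
dt = 1.887714 - 1.766 = 0.121714

0.121714


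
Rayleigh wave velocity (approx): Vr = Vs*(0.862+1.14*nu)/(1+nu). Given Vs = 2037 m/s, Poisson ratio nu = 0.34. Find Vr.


Numerator factor = 0.862 + 1.14*0.34 = 1.2496
Denominator = 1 + 0.34 = 1.34
Vr = 2037 * 1.2496 / 1.34 = 1899.58 m/s

1899.58


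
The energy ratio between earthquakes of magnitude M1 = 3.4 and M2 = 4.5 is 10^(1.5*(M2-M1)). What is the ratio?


M2 - M1 = 4.5 - 3.4 = 1.1
1.5 * 1.1 = 1.65
ratio = 10^1.65 = 44.67

44.67


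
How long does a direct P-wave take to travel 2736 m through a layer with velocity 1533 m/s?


t = x / V
= 2736 / 1533
= 1.7847 s

1.7847


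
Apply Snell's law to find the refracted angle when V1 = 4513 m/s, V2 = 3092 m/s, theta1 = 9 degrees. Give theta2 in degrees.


sin(theta1) = sin(9 deg) = 0.156434
sin(theta2) = V2/V1 * sin(theta1) = 3092/4513 * 0.156434 = 0.107178
theta2 = arcsin(0.107178) = 6.1527 degrees

6.1527


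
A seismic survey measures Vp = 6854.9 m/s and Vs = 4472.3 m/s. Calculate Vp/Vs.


Vp/Vs = 6854.9 / 4472.3
= 1.5327

1.5327


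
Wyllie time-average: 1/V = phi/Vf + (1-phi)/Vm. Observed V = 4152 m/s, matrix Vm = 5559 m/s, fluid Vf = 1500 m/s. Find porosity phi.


1/V - 1/Vm = 1/4152 - 1/5559 = 6.096e-05
1/Vf - 1/Vm = 1/1500 - 1/5559 = 0.00048678
phi = 6.096e-05 / 0.00048678 = 0.1252

0.1252


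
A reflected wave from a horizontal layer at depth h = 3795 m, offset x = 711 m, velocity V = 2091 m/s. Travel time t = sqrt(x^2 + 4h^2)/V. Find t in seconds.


x^2 + 4h^2 = 711^2 + 4*3795^2 = 505521 + 57608100 = 58113621
sqrt(58113621) = 7623.229
t = 7623.229 / 2091 = 3.6457 s

3.6457


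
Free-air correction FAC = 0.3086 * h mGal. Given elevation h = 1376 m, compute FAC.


FAC = 0.3086 * h
= 0.3086 * 1376
= 424.6336 mGal

424.6336


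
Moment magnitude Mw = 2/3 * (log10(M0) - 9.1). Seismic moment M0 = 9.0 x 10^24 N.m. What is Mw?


log10(M0) = log10(9.0 x 10^24) = 24.9542
Mw = 2/3 * (24.9542 - 9.1)
= 2/3 * 15.8542
= 10.57

10.57


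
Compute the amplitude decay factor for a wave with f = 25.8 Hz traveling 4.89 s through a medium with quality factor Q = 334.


pi*f*t/Q = pi*25.8*4.89/334 = 1.186675
A/A0 = exp(-1.186675) = 0.305234

0.305234


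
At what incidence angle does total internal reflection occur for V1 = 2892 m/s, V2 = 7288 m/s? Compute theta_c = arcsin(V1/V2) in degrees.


V1/V2 = 2892/7288 = 0.396817
theta_c = arcsin(0.396817) = 23.3793 degrees

23.3793


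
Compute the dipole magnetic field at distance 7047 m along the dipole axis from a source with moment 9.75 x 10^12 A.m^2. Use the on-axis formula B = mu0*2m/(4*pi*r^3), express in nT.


m = 9.75 x 10^12 = 9750000000000 A.m^2
2m = 19500000000000 A.m^2
r^3 = 7047^3 = 349955492823
B = (4pi*10^-7) * 19500000000000 / (4*pi * 349955492823) * 1e9
= 24504422.698 / 4397670421344.53 * 1e9
= 5572.1371 nT

5572.1371


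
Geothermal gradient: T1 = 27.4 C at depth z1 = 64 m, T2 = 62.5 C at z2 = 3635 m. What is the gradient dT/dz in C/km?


dT = 62.5 - 27.4 = 35.1 C
dz = 3635 - 64 = 3571 m
gradient = dT/dz * 1000 = 35.1/3571 * 1000 = 9.8292 C/km

9.8292


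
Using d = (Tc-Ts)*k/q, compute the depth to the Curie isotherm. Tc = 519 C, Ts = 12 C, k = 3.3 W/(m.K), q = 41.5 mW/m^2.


T_Curie - T_surf = 519 - 12 = 507 C
Convert q to W/m^2: 41.5 mW/m^2 = 0.0415 W/m^2
d = 507 * 3.3 / 0.0415 = 40315.66 m

40315.66


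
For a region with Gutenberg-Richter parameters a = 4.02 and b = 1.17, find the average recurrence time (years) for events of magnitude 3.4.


log10(N) = 4.02 - 1.17*3.4 = 0.042
N = 10^0.042 = 1.101539
T = 1/N = 1/1.101539 = 0.9078 years

0.9078


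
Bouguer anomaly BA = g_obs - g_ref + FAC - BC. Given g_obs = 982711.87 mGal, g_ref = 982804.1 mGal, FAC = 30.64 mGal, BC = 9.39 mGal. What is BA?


BA = g_obs - g_ref + FAC - BC
= 982711.87 - 982804.1 + 30.64 - 9.39
= -70.98 mGal

-70.98


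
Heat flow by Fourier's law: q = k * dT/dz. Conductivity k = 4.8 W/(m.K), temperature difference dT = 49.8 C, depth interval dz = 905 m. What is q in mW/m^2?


q = k * dT / dz * 1000
= 4.8 * 49.8 / 905 * 1000
= 0.264133 * 1000
= 264.1326 mW/m^2

264.1326


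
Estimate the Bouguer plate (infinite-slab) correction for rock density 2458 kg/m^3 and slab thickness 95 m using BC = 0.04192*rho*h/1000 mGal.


BC = 0.04192 * rho * h / 1000
= 0.04192 * 2458 * 95 / 1000
= 9.7887 mGal

9.7887


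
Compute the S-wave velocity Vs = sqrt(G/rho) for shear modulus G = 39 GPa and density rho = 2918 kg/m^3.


Convert G to Pa: G = 39e9 Pa
Compute G/rho = 39e9 / 2918 = 13365318.7114
Vs = sqrt(13365318.7114) = 3655.86 m/s

3655.86


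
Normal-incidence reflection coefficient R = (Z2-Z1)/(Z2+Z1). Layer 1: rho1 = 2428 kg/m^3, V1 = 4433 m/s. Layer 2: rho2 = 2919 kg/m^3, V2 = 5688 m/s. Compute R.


Z1 = 2428 * 4433 = 10763324
Z2 = 2919 * 5688 = 16603272
R = (16603272 - 10763324) / (16603272 + 10763324) = 5839948 / 27366596 = 0.2134

0.2134


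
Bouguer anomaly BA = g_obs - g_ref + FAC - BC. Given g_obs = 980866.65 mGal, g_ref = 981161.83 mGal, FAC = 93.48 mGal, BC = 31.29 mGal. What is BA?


BA = g_obs - g_ref + FAC - BC
= 980866.65 - 981161.83 + 93.48 - 31.29
= -232.99 mGal

-232.99


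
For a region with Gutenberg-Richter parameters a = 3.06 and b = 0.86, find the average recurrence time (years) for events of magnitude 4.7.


log10(N) = 3.06 - 0.86*4.7 = -0.982
N = 10^-0.982 = 0.104232
T = 1/N = 1/0.104232 = 9.594 years

9.594


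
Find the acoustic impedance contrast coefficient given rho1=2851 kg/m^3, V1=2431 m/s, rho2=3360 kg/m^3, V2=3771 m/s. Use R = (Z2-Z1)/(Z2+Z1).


Z1 = 2851 * 2431 = 6930781
Z2 = 3360 * 3771 = 12670560
R = (12670560 - 6930781) / (12670560 + 6930781) = 5739779 / 19601341 = 0.2928

0.2928


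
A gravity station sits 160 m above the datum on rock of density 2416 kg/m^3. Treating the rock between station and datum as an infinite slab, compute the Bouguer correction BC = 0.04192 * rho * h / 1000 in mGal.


BC = 0.04192 * rho * h / 1000
= 0.04192 * 2416 * 160 / 1000
= 16.2046 mGal

16.2046


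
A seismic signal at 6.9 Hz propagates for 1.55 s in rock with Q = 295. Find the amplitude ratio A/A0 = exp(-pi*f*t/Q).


pi*f*t/Q = pi*6.9*1.55/295 = 0.113896
A/A0 = exp(-0.113896) = 0.892351

0.892351


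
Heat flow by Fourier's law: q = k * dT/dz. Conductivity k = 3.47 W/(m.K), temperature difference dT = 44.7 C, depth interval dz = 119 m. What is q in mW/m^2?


q = k * dT / dz * 1000
= 3.47 * 44.7 / 119 * 1000
= 1.303437 * 1000
= 1303.437 mW/m^2

1303.437


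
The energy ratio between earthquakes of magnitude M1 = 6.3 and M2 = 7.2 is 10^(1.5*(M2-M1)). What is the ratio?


M2 - M1 = 7.2 - 6.3 = 0.9
1.5 * 0.9 = 1.35
ratio = 10^1.35 = 22.39

22.39


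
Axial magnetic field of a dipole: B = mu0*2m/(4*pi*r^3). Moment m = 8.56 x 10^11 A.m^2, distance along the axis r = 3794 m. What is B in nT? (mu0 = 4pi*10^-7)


m = 8.56 x 10^11 = 856000000000 A.m^2
2m = 1712000000000 A.m^2
r^3 = 3794^3 = 54612490184
B = (4pi*10^-7) * 1712000000000 / (4*pi * 54612490184) * 1e9
= 2151362.649178 / 686280791825.2 * 1e9
= 3134.814 nT

3134.814


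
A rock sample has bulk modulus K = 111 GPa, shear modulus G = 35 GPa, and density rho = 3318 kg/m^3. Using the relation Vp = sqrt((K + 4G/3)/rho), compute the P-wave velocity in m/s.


First compute the effective modulus:
K + 4G/3 = 111e9 + 4*35e9/3 = 157666666666.67 Pa
Then divide by density:
157666666666.67 / 3318 = 47518585.4933 Pa/(kg/m^3)
Take the square root:
Vp = sqrt(47518585.4933) = 6893.37 m/s

6893.37


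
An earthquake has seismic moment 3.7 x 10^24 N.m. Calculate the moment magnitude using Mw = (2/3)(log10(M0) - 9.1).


log10(M0) = log10(3.7 x 10^24) = 24.5682
Mw = 2/3 * (24.5682 - 9.1)
= 2/3 * 15.4682
= 10.31

10.31


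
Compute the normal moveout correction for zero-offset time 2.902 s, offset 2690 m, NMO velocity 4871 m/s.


x/Vnmo = 2690/4871 = 0.552248
(x/Vnmo)^2 = 0.304978
t0^2 = 8.421604
sqrt(8.421604 + 0.304978) = 2.954079
dt = 2.954079 - 2.902 = 0.052079

0.052079


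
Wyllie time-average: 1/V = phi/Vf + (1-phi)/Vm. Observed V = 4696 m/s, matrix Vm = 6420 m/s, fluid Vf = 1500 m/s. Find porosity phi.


1/V - 1/Vm = 1/4696 - 1/6420 = 5.718e-05
1/Vf - 1/Vm = 1/1500 - 1/6420 = 0.0005109
phi = 5.718e-05 / 0.0005109 = 0.1119

0.1119


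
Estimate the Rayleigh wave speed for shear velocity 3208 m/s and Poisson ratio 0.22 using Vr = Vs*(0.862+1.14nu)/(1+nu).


Numerator factor = 0.862 + 1.14*0.22 = 1.1128
Denominator = 1 + 0.22 = 1.22
Vr = 3208 * 1.1128 / 1.22 = 2926.12 m/s

2926.12


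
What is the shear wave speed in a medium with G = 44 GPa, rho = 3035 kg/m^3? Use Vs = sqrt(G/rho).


Convert G to Pa: G = 44e9 Pa
Compute G/rho = 44e9 / 3035 = 14497528.8303
Vs = sqrt(14497528.8303) = 3807.56 m/s

3807.56


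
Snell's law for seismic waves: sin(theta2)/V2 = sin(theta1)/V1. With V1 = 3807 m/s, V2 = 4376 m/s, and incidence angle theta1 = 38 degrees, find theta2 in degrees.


sin(theta1) = sin(38 deg) = 0.615661
sin(theta2) = V2/V1 * sin(theta1) = 4376/3807 * 0.615661 = 0.707679
theta2 = arcsin(0.707679) = 45.0464 degrees

45.0464


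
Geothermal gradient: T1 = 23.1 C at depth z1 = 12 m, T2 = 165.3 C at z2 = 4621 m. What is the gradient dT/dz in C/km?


dT = 165.3 - 23.1 = 142.2 C
dz = 4621 - 12 = 4609 m
gradient = dT/dz * 1000 = 142.2/4609 * 1000 = 30.8527 C/km

30.8527


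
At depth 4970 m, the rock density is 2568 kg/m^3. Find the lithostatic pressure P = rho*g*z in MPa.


P = rho * g * z / 1e6
= 2568 * 9.81 * 4970 / 1e6
= 125204637.6 / 1e6
= 125.2046 MPa

125.2046


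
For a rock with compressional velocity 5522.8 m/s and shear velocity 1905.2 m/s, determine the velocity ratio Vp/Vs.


Vp/Vs = 5522.8 / 1905.2
= 2.8988

2.8988


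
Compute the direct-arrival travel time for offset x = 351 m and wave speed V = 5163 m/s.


t = x / V
= 351 / 5163
= 0.068 s

0.068


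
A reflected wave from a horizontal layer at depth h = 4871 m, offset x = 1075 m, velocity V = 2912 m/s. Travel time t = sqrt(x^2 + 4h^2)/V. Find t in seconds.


x^2 + 4h^2 = 1075^2 + 4*4871^2 = 1155625 + 94906564 = 96062189
sqrt(96062189) = 9801.132
t = 9801.132 / 2912 = 3.3658 s

3.3658


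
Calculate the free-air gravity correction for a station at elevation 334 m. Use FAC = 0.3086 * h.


FAC = 0.3086 * h
= 0.3086 * 334
= 103.0724 mGal

103.0724


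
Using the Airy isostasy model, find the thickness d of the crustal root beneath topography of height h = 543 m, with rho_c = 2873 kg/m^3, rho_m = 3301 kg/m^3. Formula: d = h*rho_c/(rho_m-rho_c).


rho_m - rho_c = 3301 - 2873 = 428
d = 543 * 2873 / 428
= 1560039 / 428
= 3644.95 m

3644.95


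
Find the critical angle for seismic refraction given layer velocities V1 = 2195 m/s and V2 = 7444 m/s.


V1/V2 = 2195/7444 = 0.294868
theta_c = arcsin(0.294868) = 17.1496 degrees

17.1496


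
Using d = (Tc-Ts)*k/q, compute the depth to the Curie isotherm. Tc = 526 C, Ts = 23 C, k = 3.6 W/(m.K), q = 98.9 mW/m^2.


T_Curie - T_surf = 526 - 23 = 503 C
Convert q to W/m^2: 98.9 mW/m^2 = 0.0989 W/m^2
d = 503 * 3.6 / 0.0989 = 18309.4 m

18309.4


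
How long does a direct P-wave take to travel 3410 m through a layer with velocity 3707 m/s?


t = x / V
= 3410 / 3707
= 0.9199 s

0.9199


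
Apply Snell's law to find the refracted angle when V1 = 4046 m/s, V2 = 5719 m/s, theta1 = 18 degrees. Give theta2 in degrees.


sin(theta1) = sin(18 deg) = 0.309017
sin(theta2) = V2/V1 * sin(theta1) = 5719/4046 * 0.309017 = 0.436794
theta2 = arcsin(0.436794) = 25.8995 degrees

25.8995


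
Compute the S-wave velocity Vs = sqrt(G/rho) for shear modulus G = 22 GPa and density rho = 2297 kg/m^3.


Convert G to Pa: G = 22e9 Pa
Compute G/rho = 22e9 / 2297 = 9577710.0566
Vs = sqrt(9577710.0566) = 3094.79 m/s

3094.79


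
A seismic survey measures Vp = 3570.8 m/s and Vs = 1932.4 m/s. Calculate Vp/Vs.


Vp/Vs = 3570.8 / 1932.4
= 1.8479

1.8479


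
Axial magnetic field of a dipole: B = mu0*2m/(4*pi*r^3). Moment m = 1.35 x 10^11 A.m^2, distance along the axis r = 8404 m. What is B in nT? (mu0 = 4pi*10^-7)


m = 1.35 x 10^11 = 135000000000 A.m^2
2m = 270000000000 A.m^2
r^3 = 8404^3 = 593551123264
B = (4pi*10^-7) * 270000000000 / (4*pi * 593551123264) * 1e9
= 339292.006588 / 7458783393504.61 * 1e9
= 45.4889 nT

45.4889


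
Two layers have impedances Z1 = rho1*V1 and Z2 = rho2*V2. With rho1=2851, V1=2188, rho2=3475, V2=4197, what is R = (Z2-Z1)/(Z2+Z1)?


Z1 = 2851 * 2188 = 6237988
Z2 = 3475 * 4197 = 14584575
R = (14584575 - 6237988) / (14584575 + 6237988) = 8346587 / 20822563 = 0.4008

0.4008


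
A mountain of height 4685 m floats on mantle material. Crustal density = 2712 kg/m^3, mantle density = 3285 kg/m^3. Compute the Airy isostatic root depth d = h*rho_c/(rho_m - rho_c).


rho_m - rho_c = 3285 - 2712 = 573
d = 4685 * 2712 / 573
= 12705720 / 573
= 22174.03 m

22174.03


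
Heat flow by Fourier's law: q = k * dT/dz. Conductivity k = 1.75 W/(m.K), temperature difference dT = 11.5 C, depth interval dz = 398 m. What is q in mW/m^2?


q = k * dT / dz * 1000
= 1.75 * 11.5 / 398 * 1000
= 0.050565 * 1000
= 50.5653 mW/m^2

50.5653


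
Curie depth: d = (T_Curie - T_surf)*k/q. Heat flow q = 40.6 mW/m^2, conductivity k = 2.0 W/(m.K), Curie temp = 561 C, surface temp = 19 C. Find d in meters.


T_Curie - T_surf = 561 - 19 = 542 C
Convert q to W/m^2: 40.6 mW/m^2 = 0.0406 W/m^2
d = 542 * 2.0 / 0.0406 = 26699.51 m

26699.51


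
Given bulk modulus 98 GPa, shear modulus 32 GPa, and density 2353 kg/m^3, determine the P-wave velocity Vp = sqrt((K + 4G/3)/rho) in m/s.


First compute the effective modulus:
K + 4G/3 = 98e9 + 4*32e9/3 = 140666666666.67 Pa
Then divide by density:
140666666666.67 / 2353 = 59781838.7874 Pa/(kg/m^3)
Take the square root:
Vp = sqrt(59781838.7874) = 7731.87 m/s

7731.87


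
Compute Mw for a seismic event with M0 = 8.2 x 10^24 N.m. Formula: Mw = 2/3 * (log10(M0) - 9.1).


log10(M0) = log10(8.2 x 10^24) = 24.9138
Mw = 2/3 * (24.9138 - 9.1)
= 2/3 * 15.8138
= 10.54

10.54


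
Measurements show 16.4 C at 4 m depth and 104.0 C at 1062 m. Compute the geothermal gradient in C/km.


dT = 104.0 - 16.4 = 87.6 C
dz = 1062 - 4 = 1058 m
gradient = dT/dz * 1000 = 87.6/1058 * 1000 = 82.7977 C/km

82.7977


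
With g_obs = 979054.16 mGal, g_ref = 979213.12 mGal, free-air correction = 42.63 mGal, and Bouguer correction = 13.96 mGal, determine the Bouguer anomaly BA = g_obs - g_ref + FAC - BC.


BA = g_obs - g_ref + FAC - BC
= 979054.16 - 979213.12 + 42.63 - 13.96
= -130.29 mGal

-130.29


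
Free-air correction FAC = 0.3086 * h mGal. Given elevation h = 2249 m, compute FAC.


FAC = 0.3086 * h
= 0.3086 * 2249
= 694.0414 mGal

694.0414


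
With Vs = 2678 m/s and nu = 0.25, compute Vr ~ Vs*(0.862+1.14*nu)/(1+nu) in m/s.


Numerator factor = 0.862 + 1.14*0.25 = 1.147
Denominator = 1 + 0.25 = 1.25
Vr = 2678 * 1.147 / 1.25 = 2457.33 m/s

2457.33
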